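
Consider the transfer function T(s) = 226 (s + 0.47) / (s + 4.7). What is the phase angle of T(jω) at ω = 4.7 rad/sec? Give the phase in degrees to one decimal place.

39.3°

∠(j4.7 + 0.47) = arctan(4.7/0.47) = 84.29°
∠(j4.7 + 4.7) = arctan(4.7/4.7) = 45.00°
∠T(j4.7) = 84.29° − 45.00° = 39.29°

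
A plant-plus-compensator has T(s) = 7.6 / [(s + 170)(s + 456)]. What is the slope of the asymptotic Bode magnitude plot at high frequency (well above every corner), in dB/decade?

-40 dB/decade

With 0 zeros and 2 poles, the high-frequency asymptotic slope is 20 × (0 − 2) = -40 dB/decade.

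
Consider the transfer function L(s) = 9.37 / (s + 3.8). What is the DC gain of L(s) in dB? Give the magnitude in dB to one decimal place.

L(0) = 9.37 / 3.8 = 2.4658
20 log₁₀(2.4658) = 7.84 dB

7.8 dB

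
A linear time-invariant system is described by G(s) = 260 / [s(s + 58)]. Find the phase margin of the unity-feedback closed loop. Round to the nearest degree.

86°

Gain crossover: |G(jω)| = 1 at ω ≈ 4.47 rad/s.
∠G(j4.47) = −90° − arctan(4.47/58) ≈ -94.41°
PM = 180° + (-94.41°) = 85.59°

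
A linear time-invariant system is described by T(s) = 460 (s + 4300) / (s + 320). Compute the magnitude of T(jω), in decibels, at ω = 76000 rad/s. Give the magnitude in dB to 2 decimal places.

53.27 dB

|j76000 + 4300| = √(76000² + 4300²) = 7.612e+04
|j76000 + 320| = √(76000² + 320²) = 7.6e+04
|T(j76000)| = 460 × 7.612e+04 / 7.6e+04 = 460.73
20 log₁₀(460.73) = 53.269 dB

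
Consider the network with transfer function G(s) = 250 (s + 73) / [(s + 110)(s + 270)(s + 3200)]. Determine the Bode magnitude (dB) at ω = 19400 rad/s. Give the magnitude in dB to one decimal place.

|j19400 + 73| = √(19400² + 73²) = 1.94e+04
|j19400 + 110| = √(19400² + 110²) = 1.94e+04
|j19400 + 270| = √(19400² + 270²) = 1.94e+04
|j19400 + 3200| = √(19400² + 3200²) = 1.966e+04
|G(j19400)| = 250 × 1.94e+04 / (1.94e+04 × 1.94e+04 × 1.966e+04) = 6.5533e-07
20 log₁₀(6.5533e-07) = -123.67 dB

-123.7 dB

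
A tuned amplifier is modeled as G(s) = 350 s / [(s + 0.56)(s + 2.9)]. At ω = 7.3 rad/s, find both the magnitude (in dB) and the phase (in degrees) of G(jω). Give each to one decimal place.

|j7.3| = 7.3
|j7.3 + 0.56| = √(7.3² + 0.56²) = 7.321
|j7.3 + 2.9| = √(7.3² + 2.9²) = 7.855
|G(j7.3)| = 350 × 7.3 / (7.321 × 7.855) = 44.427
20 log₁₀(44.427) = 32.95 dB
∠(j7.3) = 90.00°
∠(j7.3 + 0.56) = arctan(7.3/0.56) = 85.61°
∠(j7.3 + 2.9) = arctan(7.3/2.9) = 68.33°
∠G(j7.3) = 90.00° − (85.61° + 68.33°) = -63.95°

|G| = 33.0 dB, ∠G = -63.9°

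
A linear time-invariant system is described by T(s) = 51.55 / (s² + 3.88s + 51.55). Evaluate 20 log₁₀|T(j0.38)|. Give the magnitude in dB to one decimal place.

0.0 dB

|(j0.38)² + 3.88(j0.38) + 51.55| = |51.406 + j1.4744| = 51.43
|T(j0.38)| = 51.55 / 51.43 = 1.0024
20 log₁₀(1.0024) = 0.02 dB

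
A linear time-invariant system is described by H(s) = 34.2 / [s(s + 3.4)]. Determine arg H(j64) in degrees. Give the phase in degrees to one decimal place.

∠(j64 + 3.4) = arctan(64/3.4) = 86.96°
∠(j64) = 90.00°
∠H(j64) = − (86.96° + 90.00°) = -176.96°

-177.0°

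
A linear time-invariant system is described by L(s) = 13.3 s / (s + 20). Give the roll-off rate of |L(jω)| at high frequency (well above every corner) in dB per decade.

0 dB/decade

With 1 zero and 1 pole, the high-frequency asymptotic slope is 20 × (1 − 1) = 0 dB/decade.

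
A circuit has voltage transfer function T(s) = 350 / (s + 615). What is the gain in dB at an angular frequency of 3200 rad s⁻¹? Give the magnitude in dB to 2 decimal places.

-19.38 dB

|j3200 + 615| = √(3200² + 615²) = 3259
|T(j3200)| = 350 / 3259 = 0.10741
20 log₁₀(0.10741) = -19.379 dB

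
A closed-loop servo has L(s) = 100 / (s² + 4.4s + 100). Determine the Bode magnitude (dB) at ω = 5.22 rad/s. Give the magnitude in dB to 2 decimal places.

|(j5.22)² + 4.4(j5.22) + 100| = |72.752 + j22.968| = 76.29
|L(j5.22)| = 100 / 76.29 = 1.3108
20 log₁₀(1.3108) = 2.351 dB

2.35 dB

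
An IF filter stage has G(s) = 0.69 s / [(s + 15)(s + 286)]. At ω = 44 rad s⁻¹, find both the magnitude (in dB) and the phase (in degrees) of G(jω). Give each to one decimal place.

|j44| = 44
|j44 + 15| = √(44² + 15²) = 46.49
|j44 + 286| = √(44² + 286²) = 289.4
|G(j44)| = 0.69 × 44 / (46.49 × 289.4) = 0.002257
20 log₁₀(0.002257) = -52.93 dB
∠(j44) = 90.00°
∠(j44 + 15) = arctan(44/15) = 71.18°
∠(j44 + 286) = arctan(44/286) = 8.75°
∠G(j44) = 90.00° − (71.18° + 8.75°) = 10.08°

|G| = -52.9 dB, ∠G = 10.1 deg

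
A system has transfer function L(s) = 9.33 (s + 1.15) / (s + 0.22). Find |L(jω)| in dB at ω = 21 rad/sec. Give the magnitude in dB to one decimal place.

|j21 + 1.15| = √(21² + 1.15²) = 21.03
|j21 + 0.22| = √(21² + 0.22²) = 21
|L(j21)| = 9.33 × 21.03 / 21 = 9.3435
20 log₁₀(9.3435) = 19.41 dB

19.4 dB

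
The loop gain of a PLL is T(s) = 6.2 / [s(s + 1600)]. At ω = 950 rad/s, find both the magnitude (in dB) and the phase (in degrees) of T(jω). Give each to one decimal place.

|j950 + 1600| = √(950² + 1600²) = 1861
|j950| = 950
|T(j950)| = 6.2 / (1861 × 950) = 3.5073e-06
20 log₁₀(3.5073e-06) = -109.10 dB
∠(j950 + 1600) = arctan(950/1600) = 30.70°
∠(j950) = 90.00°
∠T(j950) = − (30.70° + 90.00°) = -120.70°

|T| = -109.1 dB, ∠T = -120.7°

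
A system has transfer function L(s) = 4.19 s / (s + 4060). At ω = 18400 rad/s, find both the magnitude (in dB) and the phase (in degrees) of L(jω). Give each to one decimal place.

|L| = 12.2 dB, ∠L = 12.4°

|j18400| = 1.84e+04
|j18400 + 4060| = √(18400² + 4060²) = 1.884e+04
|L(j18400)| = 4.19 × 1.84e+04 / 1.884e+04 = 4.0916
20 log₁₀(4.0916) = 12.24 dB
∠(j18400) = 90.00°
∠(j18400 + 4060) = arctan(18400/4060) = 77.56°
∠L(j18400) = 90.00° − 77.56° = 12.44°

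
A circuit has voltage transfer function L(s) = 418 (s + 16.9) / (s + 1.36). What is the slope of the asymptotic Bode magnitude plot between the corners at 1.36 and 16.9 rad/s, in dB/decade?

In this band the factors already past their corner are: pole at 1.36; net slope = -20 dB/decade.

-20 dB/decade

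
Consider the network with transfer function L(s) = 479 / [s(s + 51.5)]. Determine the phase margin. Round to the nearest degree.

80°

Gain crossover: |L(jω)| = 1 at ω ≈ 9.16 rad/sec.
∠L(j9.16) = −90° − arctan(9.16/51.5) ≈ -100.08°
PM = 180° + (-100.08°) = 79.92°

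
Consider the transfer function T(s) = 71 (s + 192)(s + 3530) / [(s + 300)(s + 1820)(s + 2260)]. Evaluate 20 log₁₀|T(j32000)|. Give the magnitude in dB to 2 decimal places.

-53.06 dB

|j32000 + 192| = √(32000² + 192²) = 3.2e+04
|j32000 + 3530| = √(32000² + 3530²) = 3.219e+04
|j32000 + 300| = √(32000² + 300²) = 3.2e+04
|j32000 + 1820| = √(32000² + 1820²) = 3.205e+04
|j32000 + 2260| = √(32000² + 2260²) = 3.208e+04
|T(j32000)| = 71 × 3.2e+04 × 3.219e+04 / (3.2e+04 × 3.205e+04 × 3.208e+04) = 0.002223
20 log₁₀(0.002223) = -53.061 dB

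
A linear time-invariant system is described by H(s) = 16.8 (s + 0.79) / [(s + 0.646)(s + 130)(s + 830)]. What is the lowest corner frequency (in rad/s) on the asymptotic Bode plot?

Break frequencies occur at each pole and zero magnitude: 0.646 rad/s, 0.79 rad/s, 130 rad/s, 830 rad/s.
The lowest is 0.646 rad/s.

0.646 rad/s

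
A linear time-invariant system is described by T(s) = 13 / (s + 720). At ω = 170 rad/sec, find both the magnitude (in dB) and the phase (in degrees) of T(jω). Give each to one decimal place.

|T| = -35.1 dB, ∠T = -13.3°

|j170 + 720| = √(170² + 720²) = 739.8
|T(j170)| = 13 / 739.8 = 0.017572
20 log₁₀(0.017572) = -35.10 dB
∠(j170 + 720) = arctan(170/720) = 13.28°
∠T(j170) = −13.28° = -13.28°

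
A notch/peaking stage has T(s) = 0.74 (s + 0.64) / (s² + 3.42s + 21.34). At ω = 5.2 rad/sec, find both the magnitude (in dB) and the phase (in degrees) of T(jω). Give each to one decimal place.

|T| = -13.7 dB, ∠T = -24.8°

|j5.2 + 0.64| = √(5.2² + 0.64²) = 5.239
|(j5.2)² + 3.42(j5.2) + 21.34| = |-5.7 + j17.784| = 18.68
|T(j5.2)| = 0.74 × 5.239 / 18.68 = 0.2076
20 log₁₀(0.2076) = -13.66 dB
∠(j5.2 + 0.64) = arctan(5.2/0.64) = 82.98°
∠[(j5.2)² + 3.42(j5.2) + 21.34] = ∠[-5.7 + j17.784] = 107.77°
∠T(j5.2) = 82.98° − 107.77° = -24.79°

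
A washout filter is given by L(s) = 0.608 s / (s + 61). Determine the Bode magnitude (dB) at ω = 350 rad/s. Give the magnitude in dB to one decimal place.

|j350| = 350
|j350 + 61| = √(350² + 61²) = 355.3
|L(j350)| = 0.608 × 350 / 355.3 = 0.59897
20 log₁₀(0.59897) = -4.45 dB

-4.5 dB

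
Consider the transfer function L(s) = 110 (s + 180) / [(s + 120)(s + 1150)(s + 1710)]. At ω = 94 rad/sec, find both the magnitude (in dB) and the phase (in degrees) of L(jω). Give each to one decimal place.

|L| = -82.6 dB, ∠L = -18.3°

|j94 + 180| = √(94² + 180²) = 203.1
|j94 + 120| = √(94² + 120²) = 152.4
|j94 + 1150| = √(94² + 1150²) = 1154
|j94 + 1710| = √(94² + 1710²) = 1713
|L(j94)| = 110 × 203.1 / (152.4 × 1154 × 1713) = 7.4158e-05
20 log₁₀(7.4158e-05) = -82.60 dB
∠(j94 + 180) = arctan(94/180) = 27.57°
∠(j94 + 120) = arctan(94/120) = 38.07°
∠(j94 + 1150) = arctan(94/1150) = 4.67°
∠(j94 + 1710) = arctan(94/1710) = 3.15°
∠L(j94) = 27.57° − (38.07° + 4.67° + 3.15°) = -18.32°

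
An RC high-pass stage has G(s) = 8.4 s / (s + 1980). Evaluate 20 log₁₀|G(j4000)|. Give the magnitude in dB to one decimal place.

17.5 dB

|j4000| = 4000
|j4000 + 1980| = √(4000² + 1980²) = 4463
|G(j4000)| = 8.4 × 4000 / 4463 = 7.5282
20 log₁₀(7.5282) = 17.53 dB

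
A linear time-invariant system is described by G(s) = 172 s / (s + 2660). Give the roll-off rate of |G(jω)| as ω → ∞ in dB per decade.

0 dB/decade

With 1 zero and 1 pole, the high-frequency asymptotic slope is 20 × (1 − 1) = 0 dB/decade.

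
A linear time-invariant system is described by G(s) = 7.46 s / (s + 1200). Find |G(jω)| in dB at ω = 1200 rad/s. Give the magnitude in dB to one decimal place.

|j1200| = 1200
|j1200 + 1200| = √(1200² + 1200²) = 1697
|G(j1200)| = 7.46 × 1200 / 1697 = 5.275
20 log₁₀(5.275) = 14.44 dB

14.4 dB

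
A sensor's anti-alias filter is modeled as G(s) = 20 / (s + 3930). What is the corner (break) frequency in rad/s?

3930 rad/s

The single real pole at s = −3930 gives a corner at ω = 3930 rad/s.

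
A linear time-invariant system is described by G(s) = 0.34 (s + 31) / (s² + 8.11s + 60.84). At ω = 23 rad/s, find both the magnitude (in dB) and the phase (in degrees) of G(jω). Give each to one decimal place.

|G| = -31.7 dB, ∠G = -121.7°

|j23 + 31| = √(23² + 31²) = 38.6
|(j23)² + 8.11(j23) + 60.84| = |-468.16 + j186.53| = 504
|G(j23)| = 0.34 × 38.6 / 504 = 0.026043
20 log₁₀(0.026043) = -31.69 dB
∠(j23 + 31) = arctan(23/31) = 36.57°
∠[(j23)² + 8.11(j23) + 60.84] = ∠[-468.16 + j186.53] = 158.28°
∠G(j23) = 36.57° − 158.28° = -121.70°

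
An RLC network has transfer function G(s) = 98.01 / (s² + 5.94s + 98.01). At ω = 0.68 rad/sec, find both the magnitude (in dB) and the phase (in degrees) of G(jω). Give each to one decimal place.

|G| = 0.0 dB, ∠G = -2.4°

|(j0.68)² + 5.94(j0.68) + 98.01| = |97.548 + j4.0392| = 97.63
|G(j0.68)| = 98.01 / 97.63 = 1.0039
20 log₁₀(1.0039) = 0.03 dB
∠[(j0.68)² + 5.94(j0.68) + 98.01] = ∠[97.548 + j4.0392] = 2.37°
∠G(j0.68) = −2.37° = -2.37°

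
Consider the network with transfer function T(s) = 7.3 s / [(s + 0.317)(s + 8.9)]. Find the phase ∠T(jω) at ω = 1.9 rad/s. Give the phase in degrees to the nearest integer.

∠(j1.9) = 90.00°
∠(j1.9 + 0.317) = arctan(1.9/0.317) = 80.53°
∠(j1.9 + 8.9) = arctan(1.9/8.9) = 12.05°
∠T(j1.9) = 90.00° − (80.53° + 12.05°) = -2.58°

-3°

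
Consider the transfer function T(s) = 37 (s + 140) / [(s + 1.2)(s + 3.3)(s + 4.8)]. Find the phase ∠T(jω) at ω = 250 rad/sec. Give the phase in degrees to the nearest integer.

∠(j250 + 140) = arctan(250/140) = 60.75°
∠(j250 + 1.2) = arctan(250/1.2) = 89.72°
∠(j250 + 3.3) = arctan(250/3.3) = 89.24°
∠(j250 + 4.8) = arctan(250/4.8) = 88.90°
∠T(j250) = 60.75° − (89.72° + 89.24° + 88.90°) = -207.12°

-207 deg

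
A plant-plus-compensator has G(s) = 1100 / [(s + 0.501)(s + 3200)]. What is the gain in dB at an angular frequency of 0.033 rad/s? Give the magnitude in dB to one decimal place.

-3.3 dB

|j0.033 + 0.501| = √(0.033² + 0.501²) = 0.5021
|j0.033 + 3200| = √(0.033² + 3200²) = 3200
|G(j0.033)| = 1100 / (0.5021 × 3200) = 0.68464
20 log₁₀(0.68464) = -3.29 dB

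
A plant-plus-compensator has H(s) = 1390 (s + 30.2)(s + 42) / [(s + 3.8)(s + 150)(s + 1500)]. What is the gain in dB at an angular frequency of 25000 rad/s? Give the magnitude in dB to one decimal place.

-25.1 dB

|j25000 + 30.2| = √(25000² + 30.2²) = 2.5e+04
|j25000 + 42| = √(25000² + 42²) = 2.5e+04
|j25000 + 3.8| = √(25000² + 3.8²) = 2.5e+04
|j25000 + 150| = √(25000² + 150²) = 2.5e+04
|j25000 + 1500| = √(25000² + 1500²) = 2.504e+04
|H(j25000)| = 1390 × 2.5e+04 × 2.5e+04 / (2.5e+04 × 2.5e+04 × 2.504e+04) = 0.055499
20 log₁₀(0.055499) = -25.11 dB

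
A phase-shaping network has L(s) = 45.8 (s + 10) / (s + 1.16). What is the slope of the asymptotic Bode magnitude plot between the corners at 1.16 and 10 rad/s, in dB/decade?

-20 dB/decade

In this band the factors already past their corner are: pole at 1.16; net slope = -20 dB/decade.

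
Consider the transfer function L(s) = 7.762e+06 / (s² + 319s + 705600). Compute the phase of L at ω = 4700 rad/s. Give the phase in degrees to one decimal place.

∠[(j4700)² + 319(j4700) + 705600] = ∠[-2.1384e+07 + j1.4993e+06] = 175.99°
∠L(j4700) = −175.99° = -175.99°

-176.0 deg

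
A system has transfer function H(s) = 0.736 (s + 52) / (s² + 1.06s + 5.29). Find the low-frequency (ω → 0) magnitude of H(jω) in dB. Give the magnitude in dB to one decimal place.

17.2 dB

H(0) = 0.736 × 52 / 5.29 = 7.2348
20 log₁₀(7.2348) = 17.19 dB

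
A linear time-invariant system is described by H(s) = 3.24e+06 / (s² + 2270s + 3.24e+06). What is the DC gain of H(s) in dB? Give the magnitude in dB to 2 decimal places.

H(0) = 3.24e+06 / 3.24e+06 = 1
20 log₁₀(1) = 0.000 dB

0.00 dB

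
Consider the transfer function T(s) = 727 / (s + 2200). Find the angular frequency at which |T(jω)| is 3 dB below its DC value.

2200 rad/s

For a single-pole low-pass, the −3 dB point is at the pole: ω = 2200 rad/s.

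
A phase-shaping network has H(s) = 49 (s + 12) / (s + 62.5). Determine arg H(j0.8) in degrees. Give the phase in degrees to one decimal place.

3.1°

∠(j0.8 + 12) = arctan(0.8/12) = 3.81°
∠(j0.8 + 62.5) = arctan(0.8/62.5) = 0.73°
∠H(j0.8) = 3.81° − 0.73° = 3.08°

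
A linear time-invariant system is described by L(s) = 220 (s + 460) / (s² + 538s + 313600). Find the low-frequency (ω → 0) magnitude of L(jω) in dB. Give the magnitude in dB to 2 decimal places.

-9.82 dB

L(0) = 220 × 460 / 313600 = 0.3227
20 log₁₀(0.3227) = -9.824 dB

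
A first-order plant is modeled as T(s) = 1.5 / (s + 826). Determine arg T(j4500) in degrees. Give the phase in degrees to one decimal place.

∠(j4500 + 826) = arctan(4500/826) = 79.60°
∠T(j4500) = −79.60° = -79.60°

-79.6°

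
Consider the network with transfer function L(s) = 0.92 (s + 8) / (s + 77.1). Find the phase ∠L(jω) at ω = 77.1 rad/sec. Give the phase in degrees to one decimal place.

∠(j77.1 + 8) = arctan(77.1/8) = 84.08°
∠(j77.1 + 77.1) = arctan(77.1/77.1) = 45.00°
∠L(j77.1) = 84.08° − 45.00° = 39.08°

39.1°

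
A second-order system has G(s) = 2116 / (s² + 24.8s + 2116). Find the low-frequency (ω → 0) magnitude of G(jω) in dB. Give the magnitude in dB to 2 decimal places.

0.00 dB

G(0) = 2116 / 2116 = 1
20 log₁₀(1) = 0.000 dB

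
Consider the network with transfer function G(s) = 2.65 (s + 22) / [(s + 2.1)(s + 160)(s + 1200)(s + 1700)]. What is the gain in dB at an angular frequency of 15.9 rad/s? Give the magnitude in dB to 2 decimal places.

-157.28 dB

|j15.9 + 22| = √(15.9² + 22²) = 27.14
|j15.9 + 2.1| = √(15.9² + 2.1²) = 16.04
|j15.9 + 160| = √(15.9² + 160²) = 160.8
|j15.9 + 1200| = √(15.9² + 1200²) = 1200
|j15.9 + 1700| = √(15.9² + 1700²) = 1700
|G(j15.9)| = 2.65 × 27.14 / (16.04 × 160.8 × 1200 × 1700) = 1.3672e-08
20 log₁₀(1.3672e-08) = -157.283 dB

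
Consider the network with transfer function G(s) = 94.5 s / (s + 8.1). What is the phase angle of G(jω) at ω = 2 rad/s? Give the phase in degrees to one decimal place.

∠(j2) = 90.00°
∠(j2 + 8.1) = arctan(2/8.1) = 13.87°
∠G(j2) = 90.00° − 13.87° = 76.13°

76.1 deg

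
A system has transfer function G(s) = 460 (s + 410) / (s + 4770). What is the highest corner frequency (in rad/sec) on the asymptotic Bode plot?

4770 rad/sec

Break frequencies occur at each pole and zero magnitude: 410 rad/sec, 4770 rad/sec.
The highest is 4770 rad/sec.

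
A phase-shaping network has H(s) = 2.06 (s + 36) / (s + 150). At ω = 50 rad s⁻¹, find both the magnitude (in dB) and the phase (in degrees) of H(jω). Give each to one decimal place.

|j50 + 36| = √(50² + 36²) = 61.61
|j50 + 150| = √(50² + 150²) = 158.1
|H(j50)| = 2.06 × 61.61 / 158.1 = 0.80271
20 log₁₀(0.80271) = -1.91 dB
∠(j50 + 36) = arctan(50/36) = 54.25°
∠(j50 + 150) = arctan(50/150) = 18.43°
∠H(j50) = 54.25° − 18.43° = 35.81°

|H| = -1.9 dB, ∠H = 35.8°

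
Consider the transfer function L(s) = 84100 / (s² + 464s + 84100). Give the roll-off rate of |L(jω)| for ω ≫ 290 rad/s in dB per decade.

With 0 zeros and 2 poles, the high-frequency asymptotic slope is 20 × (0 − 2) = -40 dB/decade.

-40 dB/decade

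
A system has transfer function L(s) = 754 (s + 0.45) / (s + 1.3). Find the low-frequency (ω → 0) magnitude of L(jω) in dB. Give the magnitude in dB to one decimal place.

48.3 dB

L(0) = 754 × 0.45 / 1.3 = 261
20 log₁₀(261) = 48.33 dB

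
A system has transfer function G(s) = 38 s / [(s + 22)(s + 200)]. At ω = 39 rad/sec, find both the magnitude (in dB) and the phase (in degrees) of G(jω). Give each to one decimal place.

|j39| = 39
|j39 + 22| = √(39² + 22²) = 44.78
|j39 + 200| = √(39² + 200²) = 203.8
|G(j39)| = 38 × 39 / (44.78 × 203.8) = 0.16243
20 log₁₀(0.16243) = -15.79 dB
∠(j39) = 90.00°
∠(j39 + 22) = arctan(39/22) = 60.57°
∠(j39 + 200) = arctan(39/200) = 11.03°
∠G(j39) = 90.00° − (60.57° + 11.03°) = 18.39°

|G| = -15.8 dB, ∠G = 18.4°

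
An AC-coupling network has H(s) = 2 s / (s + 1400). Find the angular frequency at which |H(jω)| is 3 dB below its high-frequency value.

For a single-pole high-pass, the −3 dB point is at the pole: ω = 1400 rad s⁻¹.

1400 rad s⁻¹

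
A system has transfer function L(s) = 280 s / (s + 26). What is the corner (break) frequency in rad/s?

The single real pole at s = −26 gives a corner at ω = 26 rad/s.

26 rad/s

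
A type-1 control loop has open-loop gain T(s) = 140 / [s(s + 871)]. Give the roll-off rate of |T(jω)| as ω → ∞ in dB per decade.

-40 dB/decade

With 0 zeros and 2 poles, the high-frequency asymptotic slope is 20 × (0 − 2) = -40 dB/decade.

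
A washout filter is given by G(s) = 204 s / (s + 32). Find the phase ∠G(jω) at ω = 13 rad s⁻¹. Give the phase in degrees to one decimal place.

∠(j13) = 90.00°
∠(j13 + 32) = arctan(13/32) = 22.11°
∠G(j13) = 90.00° − 22.11° = 67.89°

67.9 deg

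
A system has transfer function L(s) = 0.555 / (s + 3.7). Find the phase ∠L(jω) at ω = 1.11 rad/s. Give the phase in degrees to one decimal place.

∠(j1.11 + 3.7) = arctan(1.11/3.7) = 16.70°
∠L(j1.11) = −16.70° = -16.70°

-16.7°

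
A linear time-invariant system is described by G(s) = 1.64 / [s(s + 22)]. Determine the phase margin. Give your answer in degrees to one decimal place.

89.8°

Gain crossover: |G(jω)| = 1 at ω ≈ 0.0745 rad/s.
∠G(j0.0745) = −90° − arctan(0.0745/22) ≈ -90.19°
PM = 180° + (-90.19°) = 89.81°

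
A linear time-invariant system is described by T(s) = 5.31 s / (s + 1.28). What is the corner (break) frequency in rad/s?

1.28 rad/s

The single real pole at s = −1.28 gives a corner at ω = 1.28 rad/s.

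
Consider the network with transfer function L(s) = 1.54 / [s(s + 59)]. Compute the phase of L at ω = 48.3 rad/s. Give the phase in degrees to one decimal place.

∠(j48.3 + 59) = arctan(48.3/59) = 39.31°
∠(j48.3) = 90.00°
∠L(j48.3) = − (39.31° + 90.00°) = -129.31°

-129.3°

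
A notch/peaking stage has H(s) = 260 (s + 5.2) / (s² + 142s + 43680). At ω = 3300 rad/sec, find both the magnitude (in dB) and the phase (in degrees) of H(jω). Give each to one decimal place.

|H| = -22.0 dB, ∠H = -87.6°

|j3300 + 5.2| = √(3300² + 5.2²) = 3300
|(j3300)² + 142(j3300) + 43680| = |-1.0846e+07 + j4.686e+05| = 1.086e+07
|H(j3300)| = 260 × 3300 / 1.086e+07 = 0.079032
20 log₁₀(0.079032) = -22.04 dB
∠(j3300 + 5.2) = arctan(3300/5.2) = 89.91°
∠[(j3300)² + 142(j3300) + 43680] = ∠[-1.0846e+07 + j4.686e+05] = 177.53°
∠H(j3300) = 89.91° − 177.53° = -87.62°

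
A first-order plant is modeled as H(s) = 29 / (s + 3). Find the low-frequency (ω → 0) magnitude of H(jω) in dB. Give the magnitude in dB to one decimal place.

19.7 dB

H(0) = 29 / 3 = 9.6667
20 log₁₀(9.6667) = 19.71 dB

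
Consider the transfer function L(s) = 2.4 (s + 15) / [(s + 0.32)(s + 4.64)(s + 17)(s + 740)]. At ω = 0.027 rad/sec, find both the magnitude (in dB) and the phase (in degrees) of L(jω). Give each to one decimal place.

|L| = -54.3 dB, ∠L = -5.1°

|j0.027 + 15| = √(0.027² + 15²) = 15
|j0.027 + 0.32| = √(0.027² + 0.32²) = 0.3211
|j0.027 + 4.64| = √(0.027² + 4.64²) = 4.64
|j0.027 + 17| = √(0.027² + 17²) = 17
|j0.027 + 740| = √(0.027² + 740²) = 740
|L(j0.027)| = 2.4 × 15 / (0.3211 × 4.64 × 17 × 740) = 0.0019205
20 log₁₀(0.0019205) = -54.33 dB
∠(j0.027 + 15) = arctan(0.027/15) = 0.10°
∠(j0.027 + 0.32) = arctan(0.027/0.32) = 4.82°
∠(j0.027 + 4.64) = arctan(0.027/4.64) = 0.33°
∠(j0.027 + 17) = arctan(0.027/17) = 0.09°
∠(j0.027 + 740) = arctan(0.027/740) = 0.00°
∠L(j0.027) = 0.10° − (4.82° + 0.33° + 0.09° + 0.00°) = -5.15°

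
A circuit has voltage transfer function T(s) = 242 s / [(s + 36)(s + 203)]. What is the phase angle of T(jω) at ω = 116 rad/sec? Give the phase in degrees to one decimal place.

∠(j116) = 90.00°
∠(j116 + 36) = arctan(116/36) = 72.76°
∠(j116 + 203) = arctan(116/203) = 29.74°
∠T(j116) = 90.00° − (72.76° + 29.74°) = -12.50°

-12.5°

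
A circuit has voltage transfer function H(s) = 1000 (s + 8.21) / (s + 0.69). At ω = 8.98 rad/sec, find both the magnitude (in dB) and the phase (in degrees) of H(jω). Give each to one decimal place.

|H| = 62.6 dB, ∠H = -38.0 deg

|j8.98 + 8.21| = √(8.98² + 8.21²) = 12.17
|j8.98 + 0.69| = √(8.98² + 0.69²) = 9.006
|H(j8.98)| = 1000 × 12.17 / 9.006 = 1351
20 log₁₀(1351) = 62.61 dB
∠(j8.98 + 8.21) = arctan(8.98/8.21) = 47.56°
∠(j8.98 + 0.69) = arctan(8.98/0.69) = 85.61°
∠H(j8.98) = 47.56° − 85.61° = -38.04°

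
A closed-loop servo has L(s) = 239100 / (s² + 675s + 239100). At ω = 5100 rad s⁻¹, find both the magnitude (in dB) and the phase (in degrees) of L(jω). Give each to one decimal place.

|L| = -40.7 dB, ∠L = -172.4 deg

|(j5100)² + 675(j5100) + 239100| = |-2.5771e+07 + j3.4425e+06| = 2.6e+07
|L(j5100)| = 239100 / 2.6e+07 = 0.0091962
20 log₁₀(0.0091962) = -40.73 dB
∠[(j5100)² + 675(j5100) + 239100] = ∠[-2.5771e+07 + j3.4425e+06] = 172.39°
∠L(j5100) = −172.39° = -172.39°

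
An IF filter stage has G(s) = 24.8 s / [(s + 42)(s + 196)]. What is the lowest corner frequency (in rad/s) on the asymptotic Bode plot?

42 rad/s

Break frequencies occur at each pole and zero magnitude: 42 rad/s, 196 rad/s.
The lowest is 42 rad/s.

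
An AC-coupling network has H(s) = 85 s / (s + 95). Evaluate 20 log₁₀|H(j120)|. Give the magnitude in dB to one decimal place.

|j120| = 120
|j120 + 95| = √(120² + 95²) = 153.1
|H(j120)| = 85 × 120 / 153.1 = 66.644
20 log₁₀(66.644) = 36.48 dB

36.5 dB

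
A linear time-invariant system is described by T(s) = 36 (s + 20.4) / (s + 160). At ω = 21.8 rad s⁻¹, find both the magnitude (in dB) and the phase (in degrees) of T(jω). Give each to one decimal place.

|T| = 16.5 dB, ∠T = 39.1°

|j21.8 + 20.4| = √(21.8² + 20.4²) = 29.86
|j21.8 + 160| = √(21.8² + 160²) = 161.5
|T(j21.8)| = 36 × 29.86 / 161.5 = 6.6562
20 log₁₀(6.6562) = 16.46 dB
∠(j21.8 + 20.4) = arctan(21.8/20.4) = 46.90°
∠(j21.8 + 160) = arctan(21.8/160) = 7.76°
∠T(j21.8) = 46.90° − 7.76° = 39.14°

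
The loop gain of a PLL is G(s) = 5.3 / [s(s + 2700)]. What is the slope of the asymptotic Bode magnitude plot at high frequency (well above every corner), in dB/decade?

With 0 zeros and 2 poles, the high-frequency asymptotic slope is 20 × (0 − 2) = -40 dB/decade.

-40 dB/decade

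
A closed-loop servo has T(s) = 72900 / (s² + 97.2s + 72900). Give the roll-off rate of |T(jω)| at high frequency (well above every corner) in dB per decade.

With 0 zeros and 2 poles, the high-frequency asymptotic slope is 20 × (0 − 2) = -40 dB/decade.

-40 dB/decade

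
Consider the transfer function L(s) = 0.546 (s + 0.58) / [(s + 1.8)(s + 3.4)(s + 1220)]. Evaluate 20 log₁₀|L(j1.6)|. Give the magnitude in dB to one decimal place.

|j1.6 + 0.58| = √(1.6² + 0.58²) = 1.702
|j1.6 + 1.8| = √(1.6² + 1.8²) = 2.408
|j1.6 + 3.4| = √(1.6² + 3.4²) = 3.758
|j1.6 + 1220| = √(1.6² + 1220²) = 1220
|L(j1.6)| = 0.546 × 1.702 / (2.408 × 3.758 × 1220) = 8.4165e-05
20 log₁₀(8.4165e-05) = -81.50 dB

-81.5 dB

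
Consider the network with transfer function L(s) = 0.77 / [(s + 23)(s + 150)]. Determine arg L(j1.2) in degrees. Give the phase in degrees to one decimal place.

∠(j1.2 + 23) = arctan(1.2/23) = 2.99°
∠(j1.2 + 150) = arctan(1.2/150) = 0.46°
∠L(j1.2) = − (2.99° + 0.46°) = -3.44°

-3.4°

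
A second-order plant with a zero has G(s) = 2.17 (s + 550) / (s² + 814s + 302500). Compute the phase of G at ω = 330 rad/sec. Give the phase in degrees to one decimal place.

-23.3°

∠(j330 + 550) = arctan(330/550) = 30.96°
∠[(j330)² + 814(j330) + 302500] = ∠[1.936e+05 + j2.6862e+05] = 54.22°
∠G(j330) = 30.96° − 54.22° = -23.26°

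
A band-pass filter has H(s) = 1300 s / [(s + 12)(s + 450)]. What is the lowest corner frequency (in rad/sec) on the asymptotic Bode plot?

12 rad/sec

Break frequencies occur at each pole and zero magnitude: 12 rad/sec, 450 rad/sec.
The lowest is 12 rad/sec.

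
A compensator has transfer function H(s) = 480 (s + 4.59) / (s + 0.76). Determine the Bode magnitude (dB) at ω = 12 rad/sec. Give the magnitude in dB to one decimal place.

|j12 + 4.59| = √(12² + 4.59²) = 12.85
|j12 + 0.76| = √(12² + 0.76²) = 12.02
|H(j12)| = 480 × 12.85 / 12.02 = 512.89
20 log₁₀(512.89) = 54.20 dB

54.2 dB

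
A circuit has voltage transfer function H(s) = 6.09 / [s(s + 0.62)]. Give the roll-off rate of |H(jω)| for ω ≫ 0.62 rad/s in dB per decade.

-40 dB/decade

With 0 zeros and 2 poles, the high-frequency asymptotic slope is 20 × (0 − 2) = -40 dB/decade.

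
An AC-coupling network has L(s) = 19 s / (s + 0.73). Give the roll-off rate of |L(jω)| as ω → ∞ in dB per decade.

With 1 zero and 1 pole, the high-frequency asymptotic slope is 20 × (1 − 1) = 0 dB/decade.

0 dB/decade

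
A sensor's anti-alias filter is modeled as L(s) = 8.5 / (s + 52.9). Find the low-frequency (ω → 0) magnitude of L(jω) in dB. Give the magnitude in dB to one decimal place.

-15.9 dB

L(0) = 8.5 / 52.9 = 0.16068
20 log₁₀(0.16068) = -15.88 dB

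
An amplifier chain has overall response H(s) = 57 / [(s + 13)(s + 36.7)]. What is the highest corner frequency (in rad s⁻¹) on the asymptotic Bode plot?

Break frequencies occur at each pole and zero magnitude: 13 rad s⁻¹, 36.7 rad s⁻¹.
The highest is 36.7 rad s⁻¹.

36.7 rad s⁻¹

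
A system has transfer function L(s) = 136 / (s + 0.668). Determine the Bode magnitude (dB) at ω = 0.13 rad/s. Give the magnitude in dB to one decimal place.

|j0.13 + 0.668| = √(0.13² + 0.668²) = 0.6805
|L(j0.13)| = 136 / 0.6805 = 199.84
20 log₁₀(199.84) = 46.01 dB

46.0 dB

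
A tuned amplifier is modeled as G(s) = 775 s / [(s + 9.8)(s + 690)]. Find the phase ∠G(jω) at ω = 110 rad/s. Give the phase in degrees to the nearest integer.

-4°

∠(j110) = 90.00°
∠(j110 + 9.8) = arctan(110/9.8) = 84.91°
∠(j110 + 690) = arctan(110/690) = 9.06°
∠G(j110) = 90.00° − (84.91° + 9.06°) = -3.97°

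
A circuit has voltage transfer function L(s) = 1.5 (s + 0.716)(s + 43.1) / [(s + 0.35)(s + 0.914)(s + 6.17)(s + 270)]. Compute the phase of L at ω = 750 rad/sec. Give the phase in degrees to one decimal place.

-163.0°

∠(j750 + 0.716) = arctan(750/0.716) = 89.95°
∠(j750 + 43.1) = arctan(750/43.1) = 86.71°
∠(j750 + 0.35) = arctan(750/0.35) = 89.97°
∠(j750 + 0.914) = arctan(750/0.914) = 89.93°
∠(j750 + 6.17) = arctan(750/6.17) = 89.53°
∠(j750 + 270) = arctan(750/270) = 70.20°
∠L(j750) = 89.95° + 86.71° − (89.97° + 89.93° + 89.53° + 70.20°) = -162.98°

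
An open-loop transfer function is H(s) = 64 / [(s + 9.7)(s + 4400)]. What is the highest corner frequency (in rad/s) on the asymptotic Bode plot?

4400 rad/s

Break frequencies occur at each pole and zero magnitude: 9.7 rad/s, 4400 rad/s.
The highest is 4400 rad/s.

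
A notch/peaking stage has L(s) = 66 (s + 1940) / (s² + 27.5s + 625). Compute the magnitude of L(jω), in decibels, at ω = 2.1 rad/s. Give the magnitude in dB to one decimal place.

|j2.1 + 1940| = √(2.1² + 1940²) = 1940
|(j2.1)² + 27.5(j2.1) + 625| = |620.59 + j57.75| = 623.3
|L(j2.1)| = 66 × 1940 / 623.3 = 205.43
20 log₁₀(205.43) = 46.25 dB

46.3 dB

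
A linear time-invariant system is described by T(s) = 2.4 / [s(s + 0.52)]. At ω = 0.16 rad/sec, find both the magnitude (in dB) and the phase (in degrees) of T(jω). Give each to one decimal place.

|j0.16 + 0.52| = √(0.16² + 0.52²) = 0.5441
|j0.16| = 0.16
|T(j0.16)| = 2.4 / (0.5441 × 0.16) = 27.571
20 log₁₀(27.571) = 28.81 dB
∠(j0.16 + 0.52) = arctan(0.16/0.52) = 17.10°
∠(j0.16) = 90.00°
∠T(j0.16) = − (17.10° + 90.00°) = -107.10°

|T| = 28.8 dB, ∠T = -107.1°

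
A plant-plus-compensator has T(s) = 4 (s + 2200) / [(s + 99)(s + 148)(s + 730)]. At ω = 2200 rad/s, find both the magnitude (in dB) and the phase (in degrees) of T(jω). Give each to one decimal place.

|j2200 + 2200| = √(2200² + 2200²) = 3111
|j2200 + 99| = √(2200² + 99²) = 2202
|j2200 + 148| = √(2200² + 148²) = 2205
|j2200 + 730| = √(2200² + 730²) = 2318
|T(j2200)| = 4 × 3111 / (2202 × 2205 × 2318) = 1.1057e-06
20 log₁₀(1.1057e-06) = -119.13 dB
∠(j2200 + 2200) = arctan(2200/2200) = 45.00°
∠(j2200 + 99) = arctan(2200/99) = 87.42°
∠(j2200 + 148) = arctan(2200/148) = 86.15°
∠(j2200 + 730) = arctan(2200/730) = 71.64°
∠T(j2200) = 45.00° − (87.42° + 86.15° + 71.64°) = -200.22°

|T| = -119.1 dB, ∠T = -200.2°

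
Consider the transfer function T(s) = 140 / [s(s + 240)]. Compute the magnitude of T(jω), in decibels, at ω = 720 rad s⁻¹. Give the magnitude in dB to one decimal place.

|j720 + 240| = √(720² + 240²) = 758.9
|j720| = 720
|T(j720)| = 140 / (758.9 × 720) = 0.0002562
20 log₁₀(0.0002562) = -71.83 dB

-71.8 dB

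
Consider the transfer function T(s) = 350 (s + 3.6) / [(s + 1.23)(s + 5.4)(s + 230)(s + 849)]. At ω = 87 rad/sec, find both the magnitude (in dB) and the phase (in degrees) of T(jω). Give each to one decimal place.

|T| = -94.4 dB, ∠T = -114.6°

|j87 + 3.6| = √(87² + 3.6²) = 87.07
|j87 + 1.23| = √(87² + 1.23²) = 87.01
|j87 + 5.4| = √(87² + 5.4²) = 87.17
|j87 + 230| = √(87² + 230²) = 245.9
|j87 + 849| = √(87² + 849²) = 853.4
|T(j87)| = 350 × 87.07 / (87.01 × 87.17 × 245.9 × 853.4) = 1.9147e-05
20 log₁₀(1.9147e-05) = -94.36 dB
∠(j87 + 3.6) = arctan(87/3.6) = 87.63°
∠(j87 + 1.23) = arctan(87/1.23) = 89.19°
∠(j87 + 5.4) = arctan(87/5.4) = 86.45°
∠(j87 + 230) = arctan(87/230) = 20.72°
∠(j87 + 849) = arctan(87/849) = 5.85°
∠T(j87) = 87.63° − (89.19° + 86.45° + 20.72° + 5.85°) = -114.58°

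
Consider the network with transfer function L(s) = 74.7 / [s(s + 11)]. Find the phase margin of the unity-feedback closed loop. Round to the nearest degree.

Gain crossover: |L(jω)| = 1 at ω ≈ 5.97 rad/s.
∠L(j5.97) = −90° − arctan(5.97/11) ≈ -118.49°
PM = 180° + (-118.49°) = 61.51°

62°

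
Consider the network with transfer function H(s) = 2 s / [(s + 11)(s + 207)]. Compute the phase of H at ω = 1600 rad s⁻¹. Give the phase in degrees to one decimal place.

∠(j1600) = 90.00°
∠(j1600 + 11) = arctan(1600/11) = 89.61°
∠(j1600 + 207) = arctan(1600/207) = 82.63°
∠H(j1600) = 90.00° − (89.61° + 82.63°) = -82.23°

-82.2 deg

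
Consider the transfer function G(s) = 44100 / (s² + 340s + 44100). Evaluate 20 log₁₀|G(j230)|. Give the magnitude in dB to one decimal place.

-5.0 dB

|(j230)² + 340(j230) + 44100| = |-8800 + j78200| = 7.869e+04
|G(j230)| = 44100 / 7.869e+04 = 0.5604
20 log₁₀(0.5604) = -5.03 dB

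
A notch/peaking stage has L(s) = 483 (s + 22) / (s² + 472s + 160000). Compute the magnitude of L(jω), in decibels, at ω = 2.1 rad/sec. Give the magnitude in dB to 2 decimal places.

|j2.1 + 22| = √(2.1² + 22²) = 22.1
|(j2.1)² + 472(j2.1) + 160000| = |1.6e+05 + j991.2| = 1.6e+05
|L(j2.1)| = 483 × 22.1 / 1.6e+05 = 0.066715
20 log₁₀(0.066715) = -23.516 dB

-23.52 dB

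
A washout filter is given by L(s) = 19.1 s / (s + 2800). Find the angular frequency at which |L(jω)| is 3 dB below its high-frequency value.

2800 rad/sec

For a single-pole high-pass, the −3 dB point is at the pole: ω = 2800 rad/sec.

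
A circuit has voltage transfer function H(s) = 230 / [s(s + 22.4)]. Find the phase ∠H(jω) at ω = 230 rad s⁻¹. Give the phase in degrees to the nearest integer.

-174°

∠(j230 + 22.4) = arctan(230/22.4) = 84.44°
∠(j230) = 90.00°
∠H(j230) = − (84.44° + 90.00°) = -174.44°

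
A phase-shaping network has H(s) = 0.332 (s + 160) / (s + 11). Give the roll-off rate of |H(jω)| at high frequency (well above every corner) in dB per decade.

0 dB/decade

With 1 zero and 1 pole, the high-frequency asymptotic slope is 20 × (1 − 1) = 0 dB/decade.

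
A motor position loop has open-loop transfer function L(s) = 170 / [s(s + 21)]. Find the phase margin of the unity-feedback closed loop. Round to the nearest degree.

70°

Gain crossover: |L(jω)| = 1 at ω ≈ 7.61 rad/sec.
∠L(j7.61) = −90° − arctan(7.61/21) ≈ -109.92°
PM = 180° + (-109.92°) = 70.08°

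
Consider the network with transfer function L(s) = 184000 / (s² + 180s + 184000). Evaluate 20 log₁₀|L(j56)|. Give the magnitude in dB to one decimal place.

|(j56)² + 180(j56) + 184000| = |1.8086e+05 + j10080| = 1.811e+05
|L(j56)| = 184000 / 1.811e+05 = 1.0158
20 log₁₀(1.0158) = 0.14 dB

0.1 dB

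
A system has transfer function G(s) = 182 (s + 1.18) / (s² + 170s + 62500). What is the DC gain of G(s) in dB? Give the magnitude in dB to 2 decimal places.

G(0) = 182 × 1.18 / 62500 = 0.0034362
20 log₁₀(0.0034362) = -49.279 dB

-49.28 dB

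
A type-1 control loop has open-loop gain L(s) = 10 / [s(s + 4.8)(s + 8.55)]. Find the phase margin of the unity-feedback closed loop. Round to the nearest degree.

85°

Gain crossover: |L(jω)| = 1 at ω ≈ 0.243 rad s⁻¹.
∠L(j0.243) = −90° − arctan(0.243/4.8) − arctan(0.243/8.55) ≈ -94.53°
PM = 180° + (-94.53°) = 85.47°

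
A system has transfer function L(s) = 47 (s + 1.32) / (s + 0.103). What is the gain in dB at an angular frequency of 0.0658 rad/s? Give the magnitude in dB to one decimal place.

54.1 dB

|j0.0658 + 1.32| = √(0.0658² + 1.32²) = 1.322
|j0.0658 + 0.103| = √(0.0658² + 0.103²) = 0.1222
|L(j0.0658)| = 47 × 1.322 / 0.1222 = 508.22
20 log₁₀(508.22) = 54.12 dB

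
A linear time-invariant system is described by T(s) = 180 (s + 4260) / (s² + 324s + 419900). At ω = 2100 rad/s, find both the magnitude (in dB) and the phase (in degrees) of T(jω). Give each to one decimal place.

|T| = -13.5 dB, ∠T = -144.1°

|j2100 + 4260| = √(2100² + 4260²) = 4749
|(j2100)² + 324(j2100) + 419900| = |-3.9901e+06 + j6.804e+05| = 4.048e+06
|T(j2100)| = 180 × 4749 / 4.048e+06 = 0.21121
20 log₁₀(0.21121) = -13.51 dB
∠(j2100 + 4260) = arctan(2100/4260) = 26.24°
∠[(j2100)² + 324(j2100) + 419900] = ∠[-3.9901e+06 + j6.804e+05] = 170.32°
∠T(j2100) = 26.24° − 170.32° = -144.08°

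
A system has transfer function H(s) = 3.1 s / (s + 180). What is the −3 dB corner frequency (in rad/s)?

180 rad/s

For a single-pole high-pass, the −3 dB point is at the pole: ω = 180 rad/s.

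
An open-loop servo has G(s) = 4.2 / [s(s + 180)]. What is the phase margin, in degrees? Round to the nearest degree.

90 deg

Gain crossover: |G(jω)| = 1 at ω ≈ 0.0233 rad s⁻¹.
∠G(j0.0233) = −90° − arctan(0.0233/180) ≈ -90.01°
PM = 180° + (-90.01°) = 89.99°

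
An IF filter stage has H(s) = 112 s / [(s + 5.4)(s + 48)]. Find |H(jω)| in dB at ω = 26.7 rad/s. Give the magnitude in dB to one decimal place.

6.0 dB

|j26.7| = 26.7
|j26.7 + 5.4| = √(26.7² + 5.4²) = 27.24
|j26.7 + 48| = √(26.7² + 48²) = 54.93
|H(j26.7)| = 112 × 26.7 / (27.24 × 54.93) = 1.9986
20 log₁₀(1.9986) = 6.01 dB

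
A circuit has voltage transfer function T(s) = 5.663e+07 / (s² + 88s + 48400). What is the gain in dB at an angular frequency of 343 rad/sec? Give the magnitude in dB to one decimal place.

57.5 dB

|(j343)² + 88(j343) + 48400| = |-69249 + j30184| = 7.554e+04
|T(j343)| = 5.663e+07 / 7.554e+04 = 749.66
20 log₁₀(749.66) = 57.50 dB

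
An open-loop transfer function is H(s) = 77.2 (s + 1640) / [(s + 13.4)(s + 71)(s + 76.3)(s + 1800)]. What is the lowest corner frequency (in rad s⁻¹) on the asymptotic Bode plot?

13.4 rad s⁻¹

Break frequencies occur at each pole and zero magnitude: 13.4 rad s⁻¹, 71 rad s⁻¹, 76.3 rad s⁻¹, 1640 rad s⁻¹, 1800 rad s⁻¹.
The lowest is 13.4 rad s⁻¹.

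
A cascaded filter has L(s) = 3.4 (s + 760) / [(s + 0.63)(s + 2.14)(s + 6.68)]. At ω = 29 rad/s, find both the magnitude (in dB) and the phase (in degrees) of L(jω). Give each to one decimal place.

|j29 + 760| = √(29² + 760²) = 760.6
|j29 + 0.63| = √(29² + 0.63²) = 29.01
|j29 + 2.14| = √(29² + 2.14²) = 29.08
|j29 + 6.68| = √(29² + 6.68²) = 29.76
|L(j29)| = 3.4 × 760.6 / (29.01 × 29.08 × 29.76) = 0.10302
20 log₁₀(0.10302) = -19.74 dB
∠(j29 + 760) = arctan(29/760) = 2.19°
∠(j29 + 0.63) = arctan(29/0.63) = 88.76°
∠(j29 + 2.14) = arctan(29/2.14) = 85.78°
∠(j29 + 6.68) = arctan(29/6.68) = 77.03°
∠L(j29) = 2.19° − (88.76° + 85.78° + 77.03°) = -249.38°

|L| = -19.7 dB, ∠L = -249.4 deg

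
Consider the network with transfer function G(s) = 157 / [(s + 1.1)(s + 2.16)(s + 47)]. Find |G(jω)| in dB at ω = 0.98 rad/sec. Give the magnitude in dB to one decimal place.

|j0.98 + 1.1| = √(0.98² + 1.1²) = 1.473
|j0.98 + 2.16| = √(0.98² + 2.16²) = 2.372
|j0.98 + 47| = √(0.98² + 47²) = 47.01
|G(j0.98)| = 157 / (1.473 × 2.372 × 47.01) = 0.95574
20 log₁₀(0.95574) = -0.39 dB

-0.4 dB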